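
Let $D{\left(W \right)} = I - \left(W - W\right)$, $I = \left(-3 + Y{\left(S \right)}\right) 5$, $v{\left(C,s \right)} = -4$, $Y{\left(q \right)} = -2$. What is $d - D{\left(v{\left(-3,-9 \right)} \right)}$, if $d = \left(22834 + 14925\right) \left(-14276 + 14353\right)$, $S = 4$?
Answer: $2907468$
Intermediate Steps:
$I = -25$ ($I = \left(-3 - 2\right) 5 = \left(-5\right) 5 = -25$)
$D{\left(W \right)} = -25$ ($D{\left(W \right)} = -25 - \left(W - W\right) = -25 - 0 = -25 + 0 = -25$)
$d = 2907443$ ($d = 37759 \cdot 77 = 2907443$)
$d - D{\left(v{\left(-3,-9 \right)} \right)} = 2907443 - -25 = 2907443 + 25 = 2907468$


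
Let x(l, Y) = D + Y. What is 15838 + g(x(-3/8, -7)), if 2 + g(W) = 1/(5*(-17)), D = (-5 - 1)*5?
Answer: 1346059/85 ≈ 15836.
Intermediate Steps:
D = -30 (D = -6*5 = -30)
x(l, Y) = -30 + Y
g(W) = -171/85 (g(W) = -2 + 1/(5*(-17)) = -2 + 1/(-85) = -2 - 1/85 = -171/85)
15838 + g(x(-3/8, -7)) = 15838 - 171/85 = 1346059/85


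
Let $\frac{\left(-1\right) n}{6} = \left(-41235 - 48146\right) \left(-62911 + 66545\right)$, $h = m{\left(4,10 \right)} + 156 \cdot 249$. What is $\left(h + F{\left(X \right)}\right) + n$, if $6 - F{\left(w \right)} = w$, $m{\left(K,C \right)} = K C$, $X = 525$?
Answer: $1948901689$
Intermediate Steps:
$m{\left(K,C \right)} = C K$
$F{\left(w \right)} = 6 - w$
$h = 38884$ ($h = 10 \cdot 4 + 156 \cdot 249 = 40 + 38844 = 38884$)
$n = 1948863324$ ($n = - 6 \left(-41235 - 48146\right) \left(-62911 + 66545\right) = - 6 \left(\left(-89381\right) 3634\right) = \left(-6\right) \left(-324810554\right) = 1948863324$)
$\left(h + F{\left(X \right)}\right) + n = \left(38884 + \left(6 - 525\right)\right) + 1948863324 = \left(38884 - 519\right) + 1948863324 = 38365 + 1948863324 = 1948901689$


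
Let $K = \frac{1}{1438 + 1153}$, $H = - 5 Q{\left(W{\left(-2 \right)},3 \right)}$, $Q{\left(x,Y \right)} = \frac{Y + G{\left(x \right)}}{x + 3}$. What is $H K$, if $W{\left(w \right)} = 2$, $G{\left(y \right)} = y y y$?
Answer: $- \frac{11}{2591} \approx -0.0042455$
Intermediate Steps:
$G{\left(y \right)} = y^{3}$ ($G{\left(y \right)} = y^{2} y = y^{3}$)
$Q{\left(x,Y \right)} = \frac{Y + x^{3}}{3 + x}$ ($Q{\left(x,Y \right)} = \frac{Y + x^{3}}{x + 3} = \frac{Y + x^{3}}{3 + x}$)
$H = -11$ ($H = - 5 \frac{3 + 2^{3}}{3 + 2} = - 5 \frac{3 + 8}{5} = - 5 \cdot \frac{1}{5} \cdot 11 = \left(-5\right) \frac{11}{5} = -11$)
$K = \frac{1}{2591} \approx 0.00038595$
$H K = \left(-11\right) \frac{1}{2591} = - \frac{11}{2591}$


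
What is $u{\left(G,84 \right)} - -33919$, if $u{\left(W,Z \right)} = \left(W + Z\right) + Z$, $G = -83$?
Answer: $34004$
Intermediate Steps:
$u{\left(W,Z \right)} = W + 2 Z$
$u{\left(G,84 \right)} - -33919 = \left(-83 + 2 \cdot 84\right) - -33919 = \left(-83 + 168\right) + 33919 = 85 + 33919 = 34004$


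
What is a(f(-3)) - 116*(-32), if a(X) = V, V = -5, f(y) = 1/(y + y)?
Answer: 3707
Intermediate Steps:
f(y) = 1/(2*y)
a(X) = -5
a(f(-3)) - 116*(-32) = -5 - 116*(-32) = -5 + 3712 = 3707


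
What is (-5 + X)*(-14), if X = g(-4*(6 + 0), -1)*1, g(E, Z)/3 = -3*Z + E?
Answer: 952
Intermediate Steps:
g(E, Z) = -9*Z + 3*E (g(E, Z) = 3*(-3*Z + E) = 3*(E - 3*Z) = -9*Z + 3*E)
X = -63 (X = (-9*(-1) + 3*(-4*(6 + 0)))*1 = (9 + 3*(-4*6))*1 = (9 + 3*(-24))*1 = (9 - 72)*1 = -63*1 = -63)
(-5 + X)*(-14) = (-5 - 63)*(-14) = -68*(-14) = 952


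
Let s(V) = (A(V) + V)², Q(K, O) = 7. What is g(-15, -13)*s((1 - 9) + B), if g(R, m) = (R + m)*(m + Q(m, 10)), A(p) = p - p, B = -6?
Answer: 32928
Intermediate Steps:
A(p) = 0
s(V) = V² (s(V) = (0 + V)² = V²)
g(R, m) = (7 + m)*(R + m) (g(R, m) = (R + m)*(m + 7) = (R + m)*(7 + m) = (7 + m)*(R + m))
g(-15, -13)*s((1 - 9) + B) = ((-13)² + 7*(-15) + 7*(-13) - 15*(-13))*((1 - 9) - 6)² = (169 - 105 - 91 + 195)*(-8 - 6)² = 168*(-14)² = 168*196 = 32928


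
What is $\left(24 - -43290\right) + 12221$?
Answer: $55535$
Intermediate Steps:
$\left(24 - -43290\right) + 12221 = \left(24 + 43290\right) + 12221 = 43314 + 12221 = 55535$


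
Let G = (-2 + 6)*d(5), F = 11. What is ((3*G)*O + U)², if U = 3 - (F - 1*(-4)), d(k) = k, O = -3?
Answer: 36864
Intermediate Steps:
G = 20 (G = (-2 + 6)*5 = 4*5 = 20)
U = -12 (U = 3 - (11 - 1*(-4)) = 3 - (11 + 4) = 3 - 1*15 = 3 - 15 = -12)
((3*G)*O + U)² = ((3*20)*(-3) - 12)² = (60*(-3) - 12)² = (-180 - 12)² = (-192)² = 36864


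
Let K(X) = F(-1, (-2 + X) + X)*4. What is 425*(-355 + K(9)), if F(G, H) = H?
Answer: -123675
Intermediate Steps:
K(X) = -8 + 8*X (K(X) = ((-2 + X) + X)*4 = (-2 + 2*X)*4 = -8 + 8*X)
425*(-355 + K(9)) = 425*(-355 + (-8 + 8*9)) = 425*(-355 + (-8 + 72)) = 425*(-355 + 64) = 425*(-291) = -123675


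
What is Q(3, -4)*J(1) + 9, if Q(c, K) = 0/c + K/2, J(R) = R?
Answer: 7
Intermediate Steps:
Q(c, K) = K/2 (Q(c, K) = 0 + K*(½) = 0 + K/2 = K/2)
Q(3, -4)*J(1) + 9 = ((½)*(-4))*1 + 9 = -2*1 + 9 = -2 + 9 = 7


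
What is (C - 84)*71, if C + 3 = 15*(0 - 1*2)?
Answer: -8307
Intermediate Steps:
C = -33 (C = -3 + 15*(0 - 1*2) = -3 + 15*(0 - 2) = -3 + 15*(-2) = -3 - 30 = -33)
(C - 84)*71 = (-33 - 84)*71 = -117*71 = -8307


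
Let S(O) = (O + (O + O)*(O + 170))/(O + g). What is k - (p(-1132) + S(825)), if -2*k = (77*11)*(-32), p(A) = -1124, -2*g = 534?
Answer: 2182211/186 ≈ 11732.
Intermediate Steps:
g = -267 (g = -½*534 = -267)
S(O) = (O + 2*O*(170 + O))/(-267 + O) (S(O) = (O + (O + O)*(O + 170))/(O - 267) = (O + (2*O)*(170 + O))/(-267 + O) = (O + 2*O*(170 + O))/(-267 + O))
k = 13552 (k = -77*11*(-32)/2 = -847*(-32)/2 = -½*(-27104) = 13552)
k - (p(-1132) + S(825)) = 13552 - (-1124 + 825*(341 + 2*825)/(-267 + 825)) = 13552 - (-1124 + 825*(341 + 1650)/558) = 13552 - (-1124 + 825*(1/558)*1991) = 13552 - (-1124 + 547525/186) = 13552 - 1*338461/186 = 13552 - 338461/186 = 2182211/186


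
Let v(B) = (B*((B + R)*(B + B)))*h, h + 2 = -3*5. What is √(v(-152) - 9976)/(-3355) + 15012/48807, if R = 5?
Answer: 1668/5423 - 2*√28865954/3355 ≈ -2.8952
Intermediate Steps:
h = -17 (h = -2 - 3*5 = -2 - 15 = -17)
v(B) = -34*B²*(5 + B) (v(B) = (B*((B + 5)*(B + B)))*(-17) = (B*((5 + B)*(2*B)))*(-17) = (B*(2*B*(5 + B)))*(-17) = (2*B²*(5 + B))*(-17) = -34*B²*(5 + B))
√(v(-152) - 9976)/(-3355) + 15012/48807 = √(34*(-152)²*(-5 - 1*(-152)) - 9976)/(-3355) + 15012/48807 = √(34*23104*(-5 + 152) - 9976)*(-1/3355) + 15012*(1/48807) = √(34*23104*147 - 9976)*(-1/3355) + 1668/5423 = √(115473792 - 9976)*(-1/3355) + 1668/5423 = √115463816*(-1/3355) + 1668/5423 = (2*√28865954)*(-1/3355) + 1668/5423 = -2*√28865954/3355 + 1668/5423 = 1668/5423 - 2*√28865954/3355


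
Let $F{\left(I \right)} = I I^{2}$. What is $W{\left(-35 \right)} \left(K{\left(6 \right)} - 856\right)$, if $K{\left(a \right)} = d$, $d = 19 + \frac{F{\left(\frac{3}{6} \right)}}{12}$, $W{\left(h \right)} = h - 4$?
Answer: $\frac{1044563}{32} \approx 32643.0$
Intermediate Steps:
$F{\left(I \right)} = I^{3}$
$W{\left(h \right)} = -4 + h$
$d = \frac{1825}{96}$ ($d = 19 + \frac{\left(\frac{3}{6}\right)^{3}}{12} = 19 + \left(3 \cdot \frac{1}{6}\right)^{3} \cdot \frac{1}{12} = 19 + \left(\frac{1}{2}\right)^{3} \cdot \frac{1}{12} = 19 + \frac{1}{8} \cdot \frac{1}{12} = 19 + \frac{1}{96} = \frac{1825}{96} \approx 19.01$)
$K{\left(a \right)} = \frac{1825}{96}$
$W{\left(-35 \right)} \left(K{\left(6 \right)} - 856\right) = \left(-4 - 35\right) \left(\frac{1825}{96} - 856\right) = \left(-39\right) \left(- \frac{80351}{96}\right) = \frac{1044563}{32}$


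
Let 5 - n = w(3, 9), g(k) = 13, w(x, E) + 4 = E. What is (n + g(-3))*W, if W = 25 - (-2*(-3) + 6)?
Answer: 169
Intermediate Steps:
w(x, E) = -4 + E
n = 0 (n = 5 - (-4 + 9) = 5 - 1*5 = 5 - 5 = 0)
W = 13 (W = 25 - (6 + 6) = 25 - 1*12 = 25 - 12 = 13)
(n + g(-3))*W = (0 + 13)*13 = 13*13 = 169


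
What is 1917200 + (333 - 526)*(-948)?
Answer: 2100164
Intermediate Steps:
1917200 + (333 - 526)*(-948) = 1917200 - 193*(-948) = 1917200 + 182964 = 2100164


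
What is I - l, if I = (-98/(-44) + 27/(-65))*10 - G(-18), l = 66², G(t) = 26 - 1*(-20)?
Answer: -626895/143 ≈ -4383.9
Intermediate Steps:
G(t) = 46 (G(t) = 26 + 20 = 46)
l = 4356
I = -3987/143 (I = (-98/(-44) + 27/(-65))*10 - 1*46 = (-98*(-1/44) + 27*(-1/65))*10 - 46 = (49/22 - 27/65)*10 - 46 = (2591/1430)*10 - 46 = 2591/143 - 46 = -3987/143 ≈ -27.881)
I - l = -3987/143 - 1*4356 = -3987/143 - 4356 = -626895/143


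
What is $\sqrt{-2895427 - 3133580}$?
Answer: $i \sqrt{6029007} \approx 2455.4 i$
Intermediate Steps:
$\sqrt{-2895427 - 3133580} = \sqrt{-6029007} = i \sqrt{6029007}$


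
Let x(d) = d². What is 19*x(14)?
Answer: 3724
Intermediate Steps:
19*x(14) = 19*14² = 19*196 = 3724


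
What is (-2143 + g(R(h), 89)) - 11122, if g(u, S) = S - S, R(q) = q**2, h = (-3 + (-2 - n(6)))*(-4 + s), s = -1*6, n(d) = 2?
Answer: -13265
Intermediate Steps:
s = -6
h = 70 (h = (-3 + (-2 - 1*2))*(-4 - 6) = (-3 + (-2 - 2))*(-10) = (-3 - 4)*(-10) = -7*(-10) = 70)
g(u, S) = 0
(-2143 + g(R(h), 89)) - 11122 = (-2143 + 0) - 11122 = -2143 - 11122 = -13265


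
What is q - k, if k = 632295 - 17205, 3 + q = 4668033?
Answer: 4052940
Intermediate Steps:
q = 4668030 (q = -3 + 4668033 = 4668030)
k = 615090
q - k = 4668030 - 1*615090 = 4668030 - 615090 = 4052940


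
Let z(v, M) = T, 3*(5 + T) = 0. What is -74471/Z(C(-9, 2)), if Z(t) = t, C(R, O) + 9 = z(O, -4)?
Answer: 74471/14 ≈ 5319.4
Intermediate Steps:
T = -5 (T = -5 + (⅓)*0 = -5 + 0 = -5)
z(v, M) = -5
C(R, O) = -14 (C(R, O) = -9 - 5 = -14)
-74471/Z(C(-9, 2)) = -74471/(-14) = -74471*(-1/14) = 74471/14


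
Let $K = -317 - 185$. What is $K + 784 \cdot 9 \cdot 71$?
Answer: $500474$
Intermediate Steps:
$K = -502$ ($K = -317 - 185 = -502$)
$K + 784 \cdot 9 \cdot 71 = -502 + 784 \cdot 9 \cdot 71 = -502 + 784 \cdot 639 = -502 + 500976 = 500474$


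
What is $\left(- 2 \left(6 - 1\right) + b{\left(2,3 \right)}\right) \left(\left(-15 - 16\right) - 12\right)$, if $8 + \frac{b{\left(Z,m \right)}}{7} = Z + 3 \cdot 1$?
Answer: $1333$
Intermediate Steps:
$b{\left(Z,m \right)} = -35 + 7 Z$ ($b{\left(Z,m \right)} = -56 + 7 \left(Z + 3 \cdot 1\right) = -56 + 7 \left(Z + 3\right) = -56 + 7 \left(3 + Z\right) = -56 + \left(21 + 7 Z\right) = -35 + 7 Z$)
$\left(- 2 \left(6 - 1\right) + b{\left(2,3 \right)}\right) \left(\left(-15 - 16\right) - 12\right) = \left(- 2 \left(6 - 1\right) + \left(-35 + 7 \cdot 2\right)\right) \left(\left(-15 - 16\right) - 12\right) = \left(- 2 \left(6 - 1\right) + \left(-35 + 14\right)\right) \left(-31 - 12\right) = \left(\left(-2\right) 5 - 21\right) \left(-43\right) = \left(-10 - 21\right) \left(-43\right) = \left(-31\right) \left(-43\right) = 1333$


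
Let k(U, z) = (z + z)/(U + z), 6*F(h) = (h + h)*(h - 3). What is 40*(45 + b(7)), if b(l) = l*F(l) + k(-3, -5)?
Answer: 13390/3 ≈ 4463.3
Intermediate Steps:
F(h) = h*(-3 + h)/3 (F(h) = ((h + h)*(h - 3))/6 = ((2*h)*(-3 + h))/6 = (2*h*(-3 + h))/6 = h*(-3 + h)/3)
k(U, z) = 2*z/(U + z) (k(U, z) = (2*z)/(U + z) = 2*z/(U + z))
b(l) = 5/4 + l**2*(-3 + l)/3 (b(l) = l*(l*(-3 + l)/3) + 2*(-5)/(-3 - 5) = l**2*(-3 + l)/3 + 2*(-5)/(-8) = l**2*(-3 + l)/3 + 2*(-5)*(-1/8) = l**2*(-3 + l)/3 + 5/4 = 5/4 + l**2*(-3 + l)/3)
40*(45 + b(7)) = 40*(45 + (5/4 + (1/3)*7**2*(-3 + 7))) = 40*(45 + (5/4 + (1/3)*49*4)) = 40*(45 + (5/4 + 196/3)) = 40*(45 + 799/12) = 40*(1339/12) = 13390/3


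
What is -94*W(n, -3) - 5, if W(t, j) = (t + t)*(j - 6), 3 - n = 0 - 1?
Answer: 6763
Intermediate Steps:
n = 4 (n = 3 - (0 - 1) = 3 - 1*(-1) = 3 + 1 = 4)
W(t, j) = 2*t*(-6 + j) (W(t, j) = (2*t)*(-6 + j) = 2*t*(-6 + j))
-94*W(n, -3) - 5 = -188*4*(-6 - 3) - 5 = -188*4*(-9) - 5 = -94*(-72) - 5 = 6768 - 5 = 6763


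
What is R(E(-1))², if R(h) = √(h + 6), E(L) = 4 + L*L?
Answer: 11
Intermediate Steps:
E(L) = 4 + L²
R(h) = √(6 + h)
R(E(-1))² = (√(6 + (4 + (-1)²)))² = (√(6 + (4 + 1)))² = (√(6 + 5))² = (√11)² = 11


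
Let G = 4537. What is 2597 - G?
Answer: -1940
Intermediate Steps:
2597 - G = 2597 - 1*4537 = 2597 - 4537 = -1940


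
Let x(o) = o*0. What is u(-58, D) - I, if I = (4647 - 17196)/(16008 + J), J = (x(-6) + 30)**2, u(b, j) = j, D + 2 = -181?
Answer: -1027205/5636 ≈ -182.26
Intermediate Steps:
D = -183 (D = -2 - 181 = -183)
x(o) = 0
J = 900 (J = (0 + 30)**2 = 30**2 = 900)
I = -4183/5636 (I = (4647 - 17196)/(16008 + 900) = -12549/16908 = -12549*1/16908 = -4183/5636 ≈ -0.74219)
u(-58, D) - I = -183 - 1*(-4183/5636) = -183 + 4183/5636 = -1027205/5636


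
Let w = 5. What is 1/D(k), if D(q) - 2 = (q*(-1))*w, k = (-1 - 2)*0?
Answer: 1/2 ≈ 0.50000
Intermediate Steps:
k = 0 (k = -3*0 = 0)
D(q) = 2 - 5*q (D(q) = 2 + (q*(-1))*5 = 2 - q*5 = 2 - 5*q)
1/D(k) = 1/(2 - 5*0) = 1/(2 + 0) = 1/2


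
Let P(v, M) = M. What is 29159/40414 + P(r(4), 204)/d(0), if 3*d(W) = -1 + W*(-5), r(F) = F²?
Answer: -24704209/40414 ≈ -611.28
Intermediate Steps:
d(W) = -⅓ - 5*W/3 (d(W) = (-1 + W*(-5))/3 = (-1 - 5*W)/3 = -⅓ - 5*W/3)
29159/40414 + P(r(4), 204)/d(0) = 29159/40414 + 204/(-⅓ - 5/3*0) = 29159*(1/40414) + 204/(-⅓ + 0) = 29159/40414 + 204/(-⅓) = 29159/40414 + 204*(-3) = 29159/40414 - 612 = -24704209/40414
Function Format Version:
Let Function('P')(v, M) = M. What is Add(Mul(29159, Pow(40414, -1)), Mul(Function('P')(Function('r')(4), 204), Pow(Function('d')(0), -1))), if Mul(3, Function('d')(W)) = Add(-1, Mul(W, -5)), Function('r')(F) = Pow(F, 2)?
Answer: Rational(-24704209, 40414) ≈ -611.28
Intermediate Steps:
Function('d')(W) = Add(Rational(-1, 3), Mul(Rational(-5, 3), W)) (Function('d')(W) = Mul(Rational(1, 3), Add(-1, Mul(W, -5))) = Mul(Rational(1, 3), Add(-1, Mul(-5, W))) = Add(Rational(-1, 3), Mul(Rational(-5, 3), W)))
Add(Mul(29159, Pow(40414, -1)), Mul(Function('P')(Function('r')(4), 204), Pow(Function('d')(0), -1))) = Add(Mul(29159, Pow(40414, -1)), Mul(204, Pow(Add(Rational(-1, 3), Mul(Rational(-5, 3), 0)), -1))) = Add(Mul(29159, Rational(1, 40414)), Mul(204, Pow(Add(Rational(-1, 3), 0), -1))) = Add(Rational(29159, 40414), Mul(204, Pow(Rational(-1, 3), -1))) = Add(Rational(29159, 40414), Mul(204, -3)) = Add(Rational(29159, 40414), -612) = Rational(-24704209, 40414)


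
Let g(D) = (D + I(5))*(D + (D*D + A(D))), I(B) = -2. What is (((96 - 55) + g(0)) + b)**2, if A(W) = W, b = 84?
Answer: 15625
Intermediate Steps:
g(D) = (-2 + D)*(D**2 + 2*D) (g(D) = (D - 2)*(D + (D*D + D)) = (-2 + D)*(D + (D**2 + D)) = (-2 + D)*(D + (D + D**2)) = (-2 + D)*(D**2 + 2*D))
(((96 - 55) + g(0)) + b)**2 = (((96 - 55) + 0*(-4 + 0**2)) + 84)**2 = ((41 + 0*(-4 + 0)) + 84)**2 = ((41 + 0*(-4)) + 84)**2 = ((41 + 0) + 84)**2 = (41 + 84)**2 = 125**2 = 15625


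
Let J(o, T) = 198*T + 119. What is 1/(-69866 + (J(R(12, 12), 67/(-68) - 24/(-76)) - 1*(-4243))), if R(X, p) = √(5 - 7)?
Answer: -646/42401219 ≈ -1.5235e-5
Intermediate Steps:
R(X, p) = I*√2 (R(X, p) = √(-2) = I*√2)
J(o, T) = 119 + 198*T
1/(-69866 + (J(R(12, 12), 67/(-68) - 24/(-76)) - 1*(-4243))) = 1/(-69866 + ((119 + 198*(67/(-68) - 24/(-76))) - 1*(-4243))) = 1/(-69866 + ((119 + 198*(67*(-1/68) - 24*(-1/76))) + 4243)) = 1/(-69866 + ((119 + 198*(-67/68 + 6/19)) + 4243)) = 1/(-69866 + ((119 + 198*(-865/1292)) + 4243)) = 1/(-69866 + ((119 - 85635/646) + 4243)) = 1/(-69866 + (-8761/646 + 4243)) = 1/(-69866 + 2732217/646) = 1/(-42401219/646) = -646/42401219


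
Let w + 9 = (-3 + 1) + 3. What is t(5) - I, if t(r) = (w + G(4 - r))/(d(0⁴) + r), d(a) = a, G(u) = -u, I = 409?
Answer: -2052/5 ≈ -410.40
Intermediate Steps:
w = -8 (w = -9 + ((-3 + 1) + 3) = -9 + (-2 + 3) = -9 + 1 = -8)
t(r) = (-12 + r)/r (t(r) = (-8 - (4 - r))/(0⁴ + r) = (-8 + (-4 + r))/(0 + r) = (-12 + r)/r)
t(5) - I = (-12 + 5)/5 - 1*409 = (⅕)*(-7) - 409 = -7/5 - 409 = -2052/5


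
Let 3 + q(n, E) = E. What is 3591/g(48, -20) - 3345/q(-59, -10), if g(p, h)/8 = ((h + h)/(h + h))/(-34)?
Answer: -780231/52 ≈ -15004.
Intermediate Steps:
g(p, h) = -4/17 (g(p, h) = 8*(((h + h)/(h + h))/(-34)) = 8*(((2*h)/((2*h)))*(-1/34)) = 8*(((2*h)*(1/(2*h)))*(-1/34)) = 8*(1*(-1/34)) = 8*(-1/34) = -4/17)
q(n, E) = -3 + E
3591/g(48, -20) - 3345/q(-59, -10) = 3591/(-4/17) - 3345/(-3 - 10) = 3591*(-17/4) - 3345/(-13) = -61047/4 - 3345*(-1/13) = -61047/4 + 3345/13 = -780231/52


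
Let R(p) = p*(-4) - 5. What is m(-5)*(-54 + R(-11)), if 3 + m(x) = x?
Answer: 120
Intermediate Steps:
m(x) = -3 + x
R(p) = -5 - 4*p (R(p) = -4*p - 5 = -5 - 4*p)
m(-5)*(-54 + R(-11)) = (-3 - 5)*(-54 + (-5 - 4*(-11))) = -8*(-54 + (-5 + 44)) = -8*(-54 + 39) = -8*(-15) = 120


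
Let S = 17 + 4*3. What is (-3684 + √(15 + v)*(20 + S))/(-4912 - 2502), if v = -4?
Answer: 1842/3707 - 49*√11/7414 ≈ 0.47498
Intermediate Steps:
S = 29 (S = 17 + 12 = 29)
(-3684 + √(15 + v)*(20 + S))/(-4912 - 2502) = (-3684 + √(15 - 4)*(20 + 29))/(-4912 - 2502) = (-3684 + √11*49)/(-7414) = (-3684 + 49*√11)*(-1/7414) = 1842/3707 - 49*√11/7414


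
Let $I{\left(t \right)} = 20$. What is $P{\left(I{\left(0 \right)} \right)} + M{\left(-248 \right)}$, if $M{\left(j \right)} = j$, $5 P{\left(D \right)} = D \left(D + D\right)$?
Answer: $-88$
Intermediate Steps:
$P{\left(D \right)} = \frac{2 D^{2}}{5}$ ($P{\left(D \right)} = \frac{D \left(D + D\right)}{5} = \frac{D 2 D}{5} = \frac{2 D^{2}}{5}$)
$P{\left(I{\left(0 \right)} \right)} + M{\left(-248 \right)} = \frac{2 \cdot 20^{2}}{5} - 248 = \frac{2}{5} \cdot 400 - 248 = 160 - 248 = -88$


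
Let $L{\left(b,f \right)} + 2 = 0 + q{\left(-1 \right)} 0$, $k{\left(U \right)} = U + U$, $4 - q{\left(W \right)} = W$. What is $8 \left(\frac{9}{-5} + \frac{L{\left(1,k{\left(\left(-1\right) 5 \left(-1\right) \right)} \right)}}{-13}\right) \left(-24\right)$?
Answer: $\frac{20544}{65} \approx 316.06$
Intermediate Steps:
$q{\left(W \right)} = 4 - W$
$k{\left(U \right)} = 2 U$
$L{\left(b,f \right)} = -2$ ($L{\left(b,f \right)} = -2 + \left(0 + \left(4 - -1\right) 0\right) = -2 + \left(0 + \left(4 + 1\right) 0\right) = -2 + \left(0 + 5 \cdot 0\right) = -2 + \left(0 + 0\right) = -2 + 0 = -2$)
$8 \left(\frac{9}{-5} + \frac{L{\left(1,k{\left(\left(-1\right) 5 \left(-1\right) \right)} \right)}}{-13}\right) \left(-24\right) = 8 \left(\frac{9}{-5} - \frac{2}{-13}\right) \left(-24\right) = 8 \left(9 \left(- \frac{1}{5}\right) - - \frac{2}{13}\right) \left(-24\right) = 8 \left(- \frac{9}{5} + \frac{2}{13}\right) \left(-24\right) = 8 \left(- \frac{107}{65}\right) \left(-24\right) = \left(- \frac{856}{65}\right) \left(-24\right) = \frac{20544}{65}$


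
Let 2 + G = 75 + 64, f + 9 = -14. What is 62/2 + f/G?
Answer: 4224/137 ≈ 30.832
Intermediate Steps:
f = -23 (f = -9 - 14 = -23)
G = 137 (G = -2 + (75 + 64) = -2 + 139 = 137)
62/2 + f/G = 62/2 - 23/137 = 62*(1/2) - 23*1/137 = 31 - 23/137 = 4224/137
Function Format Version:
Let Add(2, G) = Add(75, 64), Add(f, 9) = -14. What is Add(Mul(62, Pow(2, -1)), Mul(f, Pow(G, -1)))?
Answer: Rational(4224, 137) ≈ 30.832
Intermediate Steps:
f = -23 (f = Add(-9, -14) = -23)
G = 137 (G = Add(-2, Add(75, 64)) = Add(-2, 139) = 137)
Add(Mul(62, Pow(2, -1)), Mul(f, Pow(G, -1))) = Add(Mul(62, Pow(2, -1)), Mul(-23, Pow(137, -1))) = Add(Mul(62, Rational(1, 2)), Mul(-23, Rational(1, 137))) = Add(31, Rational(-23, 137)) = Rational(4224, 137)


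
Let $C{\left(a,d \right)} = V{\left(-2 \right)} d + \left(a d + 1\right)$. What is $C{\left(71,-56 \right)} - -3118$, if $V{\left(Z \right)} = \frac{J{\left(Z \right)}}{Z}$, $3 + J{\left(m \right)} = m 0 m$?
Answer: $-941$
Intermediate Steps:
$J{\left(m \right)} = -3$ ($J{\left(m \right)} = -3 + m 0 m = -3 + 0 m = -3 + 0 = -3$)
$V{\left(Z \right)} = - \frac{3}{Z}$
$C{\left(a,d \right)} = 1 + \frac{3 d}{2} + a d$ ($C{\left(a,d \right)} = - \frac{3}{-2} d + \left(a d + 1\right) = \left(-3\right) \left(- \frac{1}{2}\right) d + \left(1 + a d\right) = \frac{3 d}{2} + \left(1 + a d\right) = 1 + \frac{3 d}{2} + a d$)
$C{\left(71,-56 \right)} - -3118 = \left(1 + \frac{3}{2} \left(-56\right) + 71 \left(-56\right)\right) - -3118 = \left(1 - 84 - 3976\right) + 3118 = -4059 + 3118 = -941$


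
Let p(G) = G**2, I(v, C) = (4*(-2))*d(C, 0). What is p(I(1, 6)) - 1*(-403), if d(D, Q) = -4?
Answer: 1427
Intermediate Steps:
I(v, C) = 32 (I(v, C) = (4*(-2))*(-4) = -8*(-4) = 32)
p(I(1, 6)) - 1*(-403) = 32**2 - 1*(-403) = 1024 + 403 = 1427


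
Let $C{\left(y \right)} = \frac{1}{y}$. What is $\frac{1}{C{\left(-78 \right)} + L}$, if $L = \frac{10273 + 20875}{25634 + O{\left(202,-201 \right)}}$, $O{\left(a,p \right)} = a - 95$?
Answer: $\frac{2007798}{2403803} \approx 0.83526$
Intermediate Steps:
$O{\left(a,p \right)} = -95 + a$ ($O{\left(a,p \right)} = a - 95 = -95 + a$)
$L = \frac{31148}{25741}$ ($L = \frac{10273 + 20875}{25634 + \left(-95 + 202\right)} = \frac{31148}{25634 + 107} = \frac{31148}{25741} \approx 1.2101$)
$\frac{1}{C{\left(-78 \right)} + L} = \frac{1}{\frac{1}{-78} + \frac{31148}{25741}} = \frac{1}{- \frac{1}{78} + \frac{31148}{25741}} = \frac{1}{\frac{2403803}{2007798}} = \frac{2007798}{2403803}$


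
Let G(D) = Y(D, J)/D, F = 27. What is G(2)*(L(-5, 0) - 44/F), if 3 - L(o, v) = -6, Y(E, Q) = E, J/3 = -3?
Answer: 199/27 ≈ 7.3704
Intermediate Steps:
J = -9 (J = 3*(-3) = -9)
G(D) = 1 (G(D) = D/D = 1)
L(o, v) = 9 (L(o, v) = 3 - 1*(-6) = 3 + 6 = 9)
G(2)*(L(-5, 0) - 44/F) = 1*(9 - 44/27) = 1*(199/27) = 199/27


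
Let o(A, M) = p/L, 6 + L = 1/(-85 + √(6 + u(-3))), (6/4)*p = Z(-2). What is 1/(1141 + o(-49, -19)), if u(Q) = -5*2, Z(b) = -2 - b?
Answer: 1/1141 ≈ 0.00087642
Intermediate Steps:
p = 0 (p = 2*(-2 - 1*(-2))/3 = 2*(-2 + 2)/3 = (⅔)*0 = 0)
u(Q) = -10
L = -6 + (-85 - 2*I)/7229 (L = -6 + 1/(-85 + √(6 - 10)) = -6 + 1/(-85 + √(-4)) = -6 + 1/(-85 + 2*I) = -6 + (-85 - 2*I)/7229 ≈ -6.0118 - 0.00027666*I)
o(A, M) = 0 (o(A, M) = 0/(-43459/7229 - 2*I/7229) = 0*(7229*(-43459/7229 + 2*I/7229)/261265) = 0)
1/(1141 + o(-49, -19)) = 1/(1141 + 0) = 1/1141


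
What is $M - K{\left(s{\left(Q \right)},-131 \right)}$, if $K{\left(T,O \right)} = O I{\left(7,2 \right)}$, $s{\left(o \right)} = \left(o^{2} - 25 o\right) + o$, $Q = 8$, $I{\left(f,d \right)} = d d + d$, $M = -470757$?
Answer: $-469971$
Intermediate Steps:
$I{\left(f,d \right)} = d + d^{2}$ ($I{\left(f,d \right)} = d^{2} + d = d + d^{2}$)
$s{\left(o \right)} = o^{2} - 24 o$
$K{\left(T,O \right)} = 6 O$ ($K{\left(T,O \right)} = O 2 \left(1 + 2\right) = O 2 \cdot 3 = O 6 = 6 O$)
$M - K{\left(s{\left(Q \right)},-131 \right)} = -470757 - 6 \left(-131\right) = -470757 - -786 = -470757 + 786 = -469971$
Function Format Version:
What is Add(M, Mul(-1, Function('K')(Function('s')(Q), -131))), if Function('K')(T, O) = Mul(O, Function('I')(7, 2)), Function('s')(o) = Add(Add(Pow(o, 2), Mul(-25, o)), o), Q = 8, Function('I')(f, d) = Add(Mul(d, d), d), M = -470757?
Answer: -469971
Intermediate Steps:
Function('I')(f, d) = Add(d, Pow(d, 2)) (Function('I')(f, d) = Add(Pow(d, 2), d) = Add(d, Pow(d, 2)))
Function('s')(o) = Add(Pow(o, 2), Mul(-24, o))
Function('K')(T, O) = Mul(6, O) (Function('K')(T, O) = Mul(O, Mul(2, Add(1, 2))) = Mul(O, Mul(2, 3)) = Mul(O, 6) = Mul(6, O))
Add(M, Mul(-1, Function('K')(Function('s')(Q), -131))) = Add(-470757, Mul(-1, Mul(6, -131))) = Add(-470757, Mul(-1, -786)) = Add(-470757, 786) = -469971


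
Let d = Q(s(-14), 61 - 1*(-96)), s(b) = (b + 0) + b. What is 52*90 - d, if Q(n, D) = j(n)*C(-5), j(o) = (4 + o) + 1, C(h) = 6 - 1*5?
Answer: 4703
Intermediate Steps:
s(b) = 2*b (s(b) = b + b = 2*b)
C(h) = 1 (C(h) = 6 - 5 = 1)
j(o) = 5 + o
Q(n, D) = 5 + n (Q(n, D) = (5 + n)*1 = 5 + n)
d = -23 (d = 5 + 2*(-14) = 5 - 28 = -23)
52*90 - d = 52*90 - 1*(-23) = 4680 + 23 = 4703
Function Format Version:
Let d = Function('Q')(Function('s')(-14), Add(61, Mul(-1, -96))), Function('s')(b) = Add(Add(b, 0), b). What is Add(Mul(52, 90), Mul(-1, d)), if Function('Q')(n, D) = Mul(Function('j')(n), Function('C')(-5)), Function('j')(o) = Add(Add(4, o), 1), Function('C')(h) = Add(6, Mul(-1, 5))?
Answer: 4703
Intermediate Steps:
Function('s')(b) = Mul(2, b) (Function('s')(b) = Add(b, b) = Mul(2, b))
Function('C')(h) = 1 (Function('C')(h) = Add(6, -5) = 1)
Function('j')(o) = Add(5, o)
Function('Q')(n, D) = Add(5, n) (Function('Q')(n, D) = Mul(Add(5, n), 1) = Add(5, n))
d = -23 (d = Add(5, Mul(2, -14)) = Add(5, -28) = -23)
Add(Mul(52, 90), Mul(-1, d)) = Add(Mul(52, 90), Mul(-1, -23)) = Add(4680, 23) = 4703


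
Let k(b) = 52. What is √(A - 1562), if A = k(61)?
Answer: I*√1510 ≈ 38.859*I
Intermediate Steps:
A = 52
√(A - 1562) = √(52 - 1562) = √(-1510) = I*√1510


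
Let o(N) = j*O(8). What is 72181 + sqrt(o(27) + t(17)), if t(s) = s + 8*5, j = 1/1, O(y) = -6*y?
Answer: 72184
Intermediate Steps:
j = 1
t(s) = 40 + s (t(s) = s + 40 = 40 + s)
o(N) = -48 (o(N) = 1*(-6*8) = 1*(-48) = -48)
72181 + sqrt(o(27) + t(17)) = 72181 + sqrt(-48 + (40 + 17)) = 72181 + sqrt(-48 + 57) = 72181 + sqrt(9) = 72181 + 3 = 72184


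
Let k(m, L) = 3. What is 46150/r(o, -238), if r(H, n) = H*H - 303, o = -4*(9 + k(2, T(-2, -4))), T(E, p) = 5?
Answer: 46150/2001 ≈ 23.063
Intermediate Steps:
o = -48 (o = -4*(9 + 3) = -4*12 = -48)
r(H, n) = -303 + H**2 (r(H, n) = H**2 - 303 = -303 + H**2)
46150/r(o, -238) = 46150/(-303 + (-48)**2) = 46150/(-303 + 2304) = 46150/2001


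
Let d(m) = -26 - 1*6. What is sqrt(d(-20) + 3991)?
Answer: sqrt(3959) ≈ 62.921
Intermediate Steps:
d(m) = -32 (d(m) = -26 - 6 = -32)
sqrt(d(-20) + 3991) = sqrt(-32 + 3991) = sqrt(3959)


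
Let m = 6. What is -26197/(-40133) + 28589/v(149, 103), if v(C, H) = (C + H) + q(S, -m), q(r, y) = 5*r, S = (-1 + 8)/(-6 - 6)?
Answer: 206666431/1790411 ≈ 115.43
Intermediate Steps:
S = -7/12 (S = 7/(-12) = 7*(-1/12) = -7/12 ≈ -0.58333)
v(C, H) = -35/12 + C + H (v(C, H) = (C + H) + 5*(-7/12) = (C + H) - 35/12 = -35/12 + C + H)
-26197/(-40133) + 28589/v(149, 103) = -26197/(-40133) + 28589/(-35/12 + 149 + 103) = -26197*(-1/40133) + 28589/(2989/12) = 391/599 + 28589*(12/2989) = 391/599 + 343068/2989 = 206666431/1790411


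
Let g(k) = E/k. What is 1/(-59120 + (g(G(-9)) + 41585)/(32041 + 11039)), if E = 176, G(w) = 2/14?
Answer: -43080/2546846783 ≈ -1.6915e-5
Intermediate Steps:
G(w) = 1/7 (G(w) = 2*(1/14) = 1/7)
g(k) = 176/k
1/(-59120 + (g(G(-9)) + 41585)/(32041 + 11039)) = 1/(-59120 + (176/(1/7) + 41585)/(32041 + 11039)) = 1/(-59120 + (176*7 + 41585)/43080) = 1/(-59120 + (1232 + 41585)*(1/43080)) = 1/(-59120 + 42817*(1/43080)) = 1/(-59120 + 42817/43080) = 1/(-2546846783/43080) = -43080/2546846783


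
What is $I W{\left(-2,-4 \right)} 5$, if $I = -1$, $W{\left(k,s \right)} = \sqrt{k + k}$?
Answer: $- 10 i \approx - 10.0 i$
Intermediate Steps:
$W{\left(k,s \right)} = \sqrt{2} \sqrt{k}$ ($W{\left(k,s \right)} = \sqrt{2 k} = \sqrt{2} \sqrt{k}$)
$I W{\left(-2,-4 \right)} 5 = - \sqrt{2} \sqrt{-2} \cdot 5 = - \sqrt{2} i \sqrt{2} \cdot 5 = - 2 i 5 = - 10 i$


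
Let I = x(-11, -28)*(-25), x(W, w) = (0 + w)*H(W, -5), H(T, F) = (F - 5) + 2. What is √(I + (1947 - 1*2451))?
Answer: 2*I*√1526 ≈ 78.128*I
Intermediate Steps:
H(T, F) = -3 + F (H(T, F) = (-5 + F) + 2 = -3 + F)
x(W, w) = -8*w (x(W, w) = (0 + w)*(-3 - 5) = w*(-8) = -8*w)
I = -5600 (I = -8*(-28)*(-25) = 224*(-25) = -5600)
√(I + (1947 - 1*2451)) = √(-5600 + (1947 - 1*2451)) = √(-5600 + (1947 - 2451)) = √(-5600 - 504) = √(-6104) = 2*I*√1526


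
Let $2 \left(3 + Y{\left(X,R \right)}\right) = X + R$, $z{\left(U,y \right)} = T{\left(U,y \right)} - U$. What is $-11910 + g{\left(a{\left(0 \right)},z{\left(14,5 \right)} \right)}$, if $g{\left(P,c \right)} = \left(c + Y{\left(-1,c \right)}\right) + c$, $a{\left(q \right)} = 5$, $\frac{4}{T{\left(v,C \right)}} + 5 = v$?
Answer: $- \frac{215053}{18} \approx -11947.0$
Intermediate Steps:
$T{\left(v,C \right)} = \frac{4}{-5 + v}$
$z{\left(U,y \right)} = - U + \frac{4}{-5 + U}$ ($z{\left(U,y \right)} = \frac{4}{-5 + U} - U = - U + \frac{4}{-5 + U}$)
$Y{\left(X,R \right)} = -3 + \frac{R}{2} + \frac{X}{2}$ ($Y{\left(X,R \right)} = -3 + \frac{X + R}{2} = -3 + \frac{R + X}{2} = -3 + \left(\frac{R}{2} + \frac{X}{2}\right) = -3 + \frac{R}{2} + \frac{X}{2}$)
$g{\left(P,c \right)} = - \frac{7}{2} + \frac{5 c}{2}$ ($g{\left(P,c \right)} = \left(c + \left(-3 + \frac{c}{2} + \frac{1}{2} \left(-1\right)\right)\right) + c = \left(c - \left(\frac{7}{2} - \frac{c}{2}\right)\right) + c = \left(c + \left(- \frac{7}{2} + \frac{c}{2}\right)\right) + c = \left(- \frac{7}{2} + \frac{3 c}{2}\right) + c = - \frac{7}{2} + \frac{5 c}{2}$)
$-11910 + g{\left(a{\left(0 \right)},z{\left(14,5 \right)} \right)} = -11910 + \left(- \frac{7}{2} + \frac{5 \frac{4 - 14 \left(-5 + 14\right)}{-5 + 14}}{2}\right) = -11910 + \left(- \frac{7}{2} + \frac{5 \frac{4 - 14 \cdot 9}{9}}{2}\right) = -11910 + \left(- \frac{7}{2} + \frac{5 \frac{4 - 126}{9}}{2}\right) = -11910 + \left(- \frac{7}{2} + \frac{5 \cdot \frac{1}{9} \left(-122\right)}{2}\right) = -11910 + \left(- \frac{7}{2} + \frac{5}{2} \left(- \frac{122}{9}\right)\right) = -11910 - \frac{673}{18} = - \frac{215053}{18}$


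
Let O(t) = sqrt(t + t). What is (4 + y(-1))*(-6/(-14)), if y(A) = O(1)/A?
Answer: 12/7 - 3*sqrt(2)/7 ≈ 1.1082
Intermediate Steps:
O(t) = sqrt(2)*sqrt(t) (O(t) = sqrt(2*t) = sqrt(2)*sqrt(t))
y(A) = sqrt(2)/A (y(A) = (sqrt(2)*sqrt(1))/A = (sqrt(2)*1)/A = sqrt(2)/A)
(4 + y(-1))*(-6/(-14)) = (4 + sqrt(2)/(-1))*(-6/(-14)) = (4 + sqrt(2)*(-1))*(-6*(-1/14)) = (4 - sqrt(2))*(3/7) = 12/7 - 3*sqrt(2)/7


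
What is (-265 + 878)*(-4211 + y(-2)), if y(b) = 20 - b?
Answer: -2567857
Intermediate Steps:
(-265 + 878)*(-4211 + y(-2)) = (-265 + 878)*(-4211 + (20 - 1*(-2))) = 613*(-4211 + (20 + 2)) = 613*(-4211 + 22) = 613*(-4189) = -2567857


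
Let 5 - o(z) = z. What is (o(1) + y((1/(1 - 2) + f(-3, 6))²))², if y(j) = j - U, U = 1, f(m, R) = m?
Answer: 361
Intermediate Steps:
o(z) = 5 - z
y(j) = -1 + j (y(j) = j - 1*1 = j - 1 = -1 + j)
(o(1) + y((1/(1 - 2) + f(-3, 6))²))² = ((5 - 1*1) + (-1 + (1/(1 - 2) - 3)²))² = ((5 - 1) + (-1 + (1/(-1) - 3)²))² = (4 + (-1 + (-1 - 3)²))² = (4 + (-1 + (-4)²))² = (4 + (-1 + 16))² = (4 + 15)² = 19² = 361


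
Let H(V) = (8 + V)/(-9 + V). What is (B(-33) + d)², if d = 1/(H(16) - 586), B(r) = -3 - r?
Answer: 14965362889/16630084 ≈ 899.90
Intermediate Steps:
H(V) = (8 + V)/(-9 + V)
d = -7/4078 (d = 1/((8 + 16)/(-9 + 16) - 586) = 1/(24/7 - 586) = 1/(-4078/7) = -7/4078 ≈ -0.0017165)
(B(-33) + d)² = ((-3 - 1*(-33)) - 7/4078)² = ((-3 + 33) - 7/4078)² = (30 - 7/4078)² = (122333/4078)² = 14965362889/16630084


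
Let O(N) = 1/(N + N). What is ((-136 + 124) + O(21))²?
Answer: 253009/1764 ≈ 143.43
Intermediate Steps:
O(N) = 1/(2*N)
((-136 + 124) + O(21))² = ((-136 + 124) + (½)/21)² = (-12 + (½)*(1/21))² = (-12 + 1/42)² = (-503/42)² = 253009/1764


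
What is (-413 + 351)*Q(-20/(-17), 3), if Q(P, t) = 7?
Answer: -434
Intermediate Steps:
(-413 + 351)*Q(-20/(-17), 3) = (-413 + 351)*7 = -62*7 = -434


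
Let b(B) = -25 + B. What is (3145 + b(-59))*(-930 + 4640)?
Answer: 11356310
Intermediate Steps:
(3145 + b(-59))*(-930 + 4640) = (3145 + (-25 - 59))*(-930 + 4640) = (3145 - 84)*3710 = 3061*3710 = 11356310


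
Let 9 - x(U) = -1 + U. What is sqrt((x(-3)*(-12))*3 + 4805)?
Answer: sqrt(4337) ≈ 65.856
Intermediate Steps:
x(U) = 10 - U (x(U) = 9 - (-1 + U) = 9 + (1 - U) = 10 - U)
sqrt((x(-3)*(-12))*3 + 4805) = sqrt(((10 - 1*(-3))*(-12))*3 + 4805) = sqrt(((10 + 3)*(-12))*3 + 4805) = sqrt((13*(-12))*3 + 4805) = sqrt(-156*3 + 4805) = sqrt(-468 + 4805) = sqrt(4337)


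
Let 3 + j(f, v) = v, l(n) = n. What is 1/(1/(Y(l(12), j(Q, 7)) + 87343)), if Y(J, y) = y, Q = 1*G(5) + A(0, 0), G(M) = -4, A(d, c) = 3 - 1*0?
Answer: 87347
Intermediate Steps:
A(d, c) = 3 (A(d, c) = 3 + 0 = 3)
Q = -1 (Q = 1*(-4) + 3 = -4 + 3 = -1)
j(f, v) = -3 + v
1/(1/(Y(l(12), j(Q, 7)) + 87343)) = 1/(1/((-3 + 7) + 87343)) = 1/(1/(4 + 87343)) = 1/(1/87347) = 87347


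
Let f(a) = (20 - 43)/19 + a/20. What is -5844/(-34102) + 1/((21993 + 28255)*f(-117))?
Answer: 98481018167/574684278146 ≈ 0.17137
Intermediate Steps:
f(a) = -23/19 + a/20 (f(a) = -23*1/19 + a*(1/20) = -23/19 + a/20)
-5844/(-34102) + 1/((21993 + 28255)*f(-117)) = -5844/(-34102) + 1/((21993 + 28255)*(-23/19 + (1/20)*(-117))) = -5844*(-1/34102) + 1/(50248*(-23/19 - 117/20)) = 2922/17051 + 1/(50248*(-2683/380)) = 2922/17051 + (1/50248)*(-380/2683) = 2922/17051 - 95/33703846 = 98481018167/574684278146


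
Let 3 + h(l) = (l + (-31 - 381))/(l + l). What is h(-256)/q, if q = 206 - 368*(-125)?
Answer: -217/5914368 ≈ -3.6690e-5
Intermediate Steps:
h(l) = -3 + (-412 + l)/(2*l) (h(l) = -3 + (l + (-31 - 381))/(l + l) = -3 + (l - 412)/((2*l)) = -3 + (-412 + l)*(1/(2*l)) = -3 + (-412 + l)/(2*l))
q = 46206 (q = 206 + 46000 = 46206)
h(-256)/q = (-5/2 - 206/(-256))/46206 = (-5/2 - 206*(-1/256))*(1/46206) = (-5/2 + 103/128)*(1/46206) = -217/128*1/46206 = -217/5914368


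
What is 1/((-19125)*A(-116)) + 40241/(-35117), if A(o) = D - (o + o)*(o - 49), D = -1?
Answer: -29461406879008/25710002897625 ≈ -1.1459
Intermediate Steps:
A(o) = -1 - 2*o*(-49 + o) (A(o) = -1 - (o + o)*(o - 49) = -1 - 2*o*(-49 + o))
1/((-19125)*A(-116)) + 40241/(-35117) = 1/((-19125)*(-1 - 2*(-116)**2 + 98*(-116))) + 40241/(-35117) = -1/(19125*(-1 - 2*13456 - 11368)) + 40241*(-1/35117) = -1/(19125*(-1 - 26912 - 11368)) - 40241/35117 = -1/19125/(-38281) - 40241/35117 = -1/19125*(-1/38281) - 40241/35117 = 1/732124125 - 40241/35117 = -29461406879008/25710002897625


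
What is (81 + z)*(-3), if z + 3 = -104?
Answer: 78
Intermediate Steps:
z = -107 (z = -3 - 104 = -107)
(81 + z)*(-3) = (81 - 107)*(-3) = -26*(-3) = 78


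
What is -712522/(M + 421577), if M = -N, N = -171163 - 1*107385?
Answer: -712522/700125 ≈ -1.0177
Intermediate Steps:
N = -278548 (N = -171163 - 107385 = -278548)
M = 278548 (M = -1*(-278548) = 278548)
-712522/(M + 421577) = -712522/(278548 + 421577) = -712522/700125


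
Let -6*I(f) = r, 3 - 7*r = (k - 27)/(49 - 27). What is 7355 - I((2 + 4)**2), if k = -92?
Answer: 6796205/924 ≈ 7355.2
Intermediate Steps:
r = 185/154 (r = 3/7 - (-92 - 27)/(7*(49 - 27)) = 3/7 - (-17)/22 = 3/7 - 1/7*(-119/22) = 3/7 + 17/22 = 185/154 ≈ 1.2013)
I(f) = -185/924 (I(f) = -1/6*185/154 = -185/924)
7355 - I((2 + 4)**2) = 7355 - 1*(-185/924) = 7355 + 185/924 = 6796205/924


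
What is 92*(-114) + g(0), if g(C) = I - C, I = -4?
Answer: -10492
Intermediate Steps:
g(C) = -4 - C
92*(-114) + g(0) = 92*(-114) + (-4 - 1*0) = -10488 + (-4 + 0) = -10488 - 4 = -10492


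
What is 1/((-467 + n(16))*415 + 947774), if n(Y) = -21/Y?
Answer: 16/12054789 ≈ 1.3273e-6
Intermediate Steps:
1/((-467 + n(16))*415 + 947774) = 1/((-467 - 21/16)*415 + 947774) = 1/(-7493/16*415 + 947774) = 1/(-3109595/16 + 947774) = 1/(12054789/16) = 16/12054789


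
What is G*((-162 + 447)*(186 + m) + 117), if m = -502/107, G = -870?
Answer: -4821121530/107 ≈ -4.5057e+7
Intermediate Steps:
m = -502/107 (m = -502*1/107 = -502/107 ≈ -4.6916)
G*((-162 + 447)*(186 + m) + 117) = -870*((-162 + 447)*(186 - 502/107) + 117) = -870*(285*(19400/107) + 117) = -870*(5529000/107 + 117) = -870*5541519/107 = -4821121530/107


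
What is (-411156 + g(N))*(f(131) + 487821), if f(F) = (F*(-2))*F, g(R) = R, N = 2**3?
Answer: -186455206852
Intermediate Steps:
N = 8
f(F) = -2*F**2 (f(F) = (-2*F)*F = -2*F**2)
(-411156 + g(N))*(f(131) + 487821) = (-411156 + 8)*(-2*131**2 + 487821) = -411148*(-2*17161 + 487821) = -411148*(-34322 + 487821) = -411148*453499 = -186455206852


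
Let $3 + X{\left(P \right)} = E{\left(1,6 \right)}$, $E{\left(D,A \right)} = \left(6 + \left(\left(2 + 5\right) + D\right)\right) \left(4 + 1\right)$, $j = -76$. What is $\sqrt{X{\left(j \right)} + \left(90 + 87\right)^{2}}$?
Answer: $2 \sqrt{7849} \approx 177.19$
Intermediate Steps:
$E{\left(D,A \right)} = 65 + 5 D$ ($E{\left(D,A \right)} = \left(6 + \left(7 + D\right)\right) 5 = \left(13 + D\right) 5 = 65 + 5 D$)
$X{\left(P \right)} = 67$ ($X{\left(P \right)} = -3 + \left(65 + 5 \cdot 1\right) = -3 + \left(65 + 5\right) = -3 + 70 = 67$)
$\sqrt{X{\left(j \right)} + \left(90 + 87\right)^{2}} = \sqrt{67 + \left(90 + 87\right)^{2}} = \sqrt{67 + 177^{2}} = \sqrt{67 + 31329} = \sqrt{31396} = 2 \sqrt{7849}$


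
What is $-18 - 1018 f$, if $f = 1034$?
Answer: $-1052630$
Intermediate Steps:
$-18 - 1018 f = -18 - 1052612 = -1052630$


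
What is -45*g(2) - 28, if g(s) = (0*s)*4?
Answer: -28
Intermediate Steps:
g(s) = 0 (g(s) = 0*4 = 0)
-45*g(2) - 28 = -45*0 - 28 = 0 - 28 = -28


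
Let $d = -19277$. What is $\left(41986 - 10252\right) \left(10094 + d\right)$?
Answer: $-291413322$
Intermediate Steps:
$\left(41986 - 10252\right) \left(10094 + d\right) = \left(41986 - 10252\right) \left(10094 - 19277\right) = 31734 \left(-9183\right) = -291413322$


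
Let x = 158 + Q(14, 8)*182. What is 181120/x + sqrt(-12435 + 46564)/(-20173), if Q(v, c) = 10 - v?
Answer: -18112/57 - sqrt(34129)/20173 ≈ -317.76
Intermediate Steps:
x = -570 (x = 158 + (10 - 1*14)*182 = 158 + (10 - 14)*182 = 158 - 4*182 = 158 - 728 = -570)
181120/x + sqrt(-12435 + 46564)/(-20173) = 181120/(-570) + sqrt(-12435 + 46564)/(-20173) = 181120*(-1/570) + sqrt(34129)*(-1/20173) = -18112/57 - sqrt(34129)/20173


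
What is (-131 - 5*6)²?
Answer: 25921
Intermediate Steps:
(-131 - 5*6)² = (-131 - 30)² = (-161)² = 25921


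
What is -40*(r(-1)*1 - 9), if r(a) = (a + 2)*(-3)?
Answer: 480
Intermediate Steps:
r(a) = -6 - 3*a (r(a) = (2 + a)*(-3) = -6 - 3*a)
-40*(r(-1)*1 - 9) = -40*((-6 - 3*(-1))*1 - 9) = -40*((-6 + 3)*1 - 9) = -40*(-3*1 - 9) = -40*(-3 - 9) = -40*(-12) = 480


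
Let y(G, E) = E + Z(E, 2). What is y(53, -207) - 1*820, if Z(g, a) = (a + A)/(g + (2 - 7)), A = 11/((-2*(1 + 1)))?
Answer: -870893/848 ≈ -1027.0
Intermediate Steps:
A = -11/4 (A = 11/((-2*2)) = 11/(-4) = 11*(-¼) = -11/4 ≈ -2.7500)
Z(g, a) = (-11/4 + a)/(-5 + g) (Z(g, a) = (a - 11/4)/(g + (2 - 7)) = (-11/4 + a)/(g - 5) = (-11/4 + a)/(-5 + g))
y(G, E) = E - 3/(4*(-5 + E)) (y(G, E) = E + (-11/4 + 2)/(-5 + E) = E - ¾/(-5 + E) = E - 3/(4*(-5 + E)))
y(53, -207) - 1*820 = (-¾ - 207*(-5 - 207))/(-5 - 207) - 1*820 = (-¾ - 207*(-212))/(-212) - 820 = -(-¾ + 43884)/212 - 820 = -1/212*175533/4 - 820 = -175533/848 - 820 = -870893/848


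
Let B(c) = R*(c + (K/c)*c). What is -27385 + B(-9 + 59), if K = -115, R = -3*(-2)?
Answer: -27775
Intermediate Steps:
R = 6
B(c) = -690 + 6*c (B(c) = 6*(c + (-115/c)*c) = 6*(c - 115) = 6*(-115 + c) = -690 + 6*c)
-27385 + B(-9 + 59) = -27385 + (-690 + 6*(-9 + 59)) = -27385 + (-690 + 6*50) = -27385 + (-690 + 300) = -27385 - 390 = -27775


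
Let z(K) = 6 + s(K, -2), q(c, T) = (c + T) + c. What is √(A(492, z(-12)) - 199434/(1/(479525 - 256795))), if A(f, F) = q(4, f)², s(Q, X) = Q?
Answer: 14*I*√226631045 ≈ 2.1076e+5*I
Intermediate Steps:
q(c, T) = T + 2*c (q(c, T) = (T + c) + c = T + 2*c)
z(K) = 6 + K
A(f, F) = (8 + f)² (A(f, F) = (f + 2*4)² = (f + 8)² = (8 + f)²)
√(A(492, z(-12)) - 199434/(1/(479525 - 256795))) = √((8 + 492)² - 199434/(1/(479525 - 256795))) = √(500² - 199434/(1/222730)) = √(250000 - 199434/1/222730) = √(250000 - 199434*222730) = √(250000 - 44419934820) = √(-44419684820) = 14*I*√226631045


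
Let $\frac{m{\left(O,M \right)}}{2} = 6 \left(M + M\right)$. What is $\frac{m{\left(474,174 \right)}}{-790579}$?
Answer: $- \frac{4176}{790579} \approx -0.0052822$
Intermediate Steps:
$m{\left(O,M \right)} = 24 M$ ($m{\left(O,M \right)} = 2 \cdot 6 \left(M + M\right) = 2 \cdot 6 \cdot 2 M = 2 \cdot 12 M = 24 M$)
$\frac{m{\left(474,174 \right)}}{-790579} = \frac{24 \cdot 174}{-790579} = 4176 \left(- \frac{1}{790579}\right) = - \frac{4176}{790579}$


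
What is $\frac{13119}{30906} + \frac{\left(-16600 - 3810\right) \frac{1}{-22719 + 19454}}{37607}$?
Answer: $\frac{107431436147}{252990036042} \approx 0.42465$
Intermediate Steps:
$\frac{13119}{30906} + \frac{\left(-16600 - 3810\right) \frac{1}{-22719 + 19454}}{37607} = 13119 \cdot \frac{1}{30906} + - \frac{20410}{-3265} \cdot \frac{1}{37607} = \frac{4373}{10302} + \left(-20410\right) \left(- \frac{1}{3265}\right) \frac{1}{37607} = \frac{4373}{10302} + \frac{4082}{653} \cdot \frac{1}{37607} = \frac{4373}{10302} + \frac{4082}{24557371} = \frac{107431436147}{252990036042}$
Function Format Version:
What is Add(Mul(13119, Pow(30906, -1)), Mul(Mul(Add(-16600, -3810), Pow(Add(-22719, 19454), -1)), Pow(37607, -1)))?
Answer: Rational(107431436147, 252990036042) ≈ 0.42465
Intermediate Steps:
Add(Mul(13119, Pow(30906, -1)), Mul(Mul(Add(-16600, -3810), Pow(Add(-22719, 19454), -1)), Pow(37607, -1))) = Add(Mul(13119, Rational(1, 30906)), Mul(Mul(-20410, Pow(-3265, -1)), Rational(1, 37607))) = Add(Rational(4373, 10302), Mul(Mul(-20410, Rational(-1, 3265)), Rational(1, 37607))) = Add(Rational(4373, 10302), Mul(Rational(4082, 653), Rational(1, 37607))) = Add(Rational(4373, 10302), Rational(4082, 24557371)) = Rational(107431436147, 252990036042)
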